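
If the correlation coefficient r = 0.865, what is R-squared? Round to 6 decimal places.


R^2 = r^2 = (0.865)^2 = 0.748225

0.748225


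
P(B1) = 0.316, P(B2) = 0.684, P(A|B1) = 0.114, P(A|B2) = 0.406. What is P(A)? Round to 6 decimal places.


P(A) = P(A|B1)*P(B1) + P(A|B2)*P(B2)
P(A|B1)*P(B1) = 0.114 * 0.316 = 0.036024
P(A|B2)*P(B2) = 0.406 * 0.684 = 0.277704
P(A) = 0.036024 + 0.277704 = 0.313728

0.313728


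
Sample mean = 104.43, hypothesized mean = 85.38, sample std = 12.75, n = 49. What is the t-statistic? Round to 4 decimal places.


t = (xbar - mu0) / (s/sqrt(n))
xbar - mu0 = 104.43 - 85.38 = 19.05
sqrt(49) = 7
s/sqrt(n) = 12.75 / 7 = 51/28 ≈ 1.82142857
t = 19.05 / 1.82142857 = 889/85 ≈ 10.458824

10.4588


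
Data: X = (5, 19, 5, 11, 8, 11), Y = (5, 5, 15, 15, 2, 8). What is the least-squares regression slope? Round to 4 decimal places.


b = sum((xi-xbar)(yi-ybar)) / sum((xi-xbar)^2)
n = 6, xbar = 59/6 ≈ 9.833333, ybar = 50/6 = 25/3 ≈ 8.333333
Sxy = sum((xi-xbar)(yi-ybar)) = -83/3 ≈ -27.666667
Sxx = sum((xi-xbar)^2) = 821/6 ≈ 136.833333
b = Sxy / Sxx = -166/821 ≈ -0.202192

-0.2022


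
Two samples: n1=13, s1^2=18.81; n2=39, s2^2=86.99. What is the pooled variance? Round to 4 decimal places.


sp^2 = ((n1-1)*s1^2 + (n2-1)*s2^2)/(n1+n2-2)
(n1-1)*s1^2 = 12 * 18.81 = 225.72
(n2-1)*s2^2 = 38 * 86.99 = 3305.62
numerator = 225.72 + 3305.62 = 3531.34
n1+n2-2 = 50
sp^2 = 3531.34 / 50 = 70.6268

70.6268


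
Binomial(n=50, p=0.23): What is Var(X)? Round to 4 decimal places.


Var = n*p*(1-p) = 50 * 0.23 * 0.77 = 8.855

8.8550


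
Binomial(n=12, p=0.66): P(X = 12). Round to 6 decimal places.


P = C(n,k) * p^k * (1-p)^(n-k)
C(12,12) = 1
p^k = 0.66^12 ≈ 0.006831675
(1-p)^(n-k) = 0.34^0 = 1
P = 1 * 0.006831675 * 1 ≈ 0.006832

0.006832


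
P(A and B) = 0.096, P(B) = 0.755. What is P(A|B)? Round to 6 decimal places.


P(A|B) = P(A and B) / P(B) = 0.096 / 0.755 = 96/755 ≈ 0.12715232

0.127152


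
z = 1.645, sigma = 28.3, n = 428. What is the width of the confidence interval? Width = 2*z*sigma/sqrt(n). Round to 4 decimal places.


width = 2*z*sigma/sqrt(n)
2*z*sigma = 2 * 1.645 * 28.3 = 93.107
sqrt(428) ≈ 20.688161
width = 93.107 / 20.688161 ≈ 4.500497

4.5005


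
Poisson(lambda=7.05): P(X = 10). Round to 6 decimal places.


P = e^(-lam) * lam^k / k!
e^(-7.05) ≈ 0.0008674090
lam^k = 7.05^10 ≈ 303313101.503274
k! = 10! = 3628800
P = 0.0008674090 * 303313101.503274 / 3628800 ≈ 0.072502

0.072502


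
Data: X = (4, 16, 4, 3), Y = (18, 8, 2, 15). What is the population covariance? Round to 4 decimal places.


Cov = (1/n)*sum((xi-xbar)(yi-ybar))
n = 4, xbar = 27/4 = 6.75, ybar = 43/4 = 10.75
sum((xi-xbar)(yi-ybar)) = -37.25
Cov = -37.25 / 4 = -9.3125

-9.3125


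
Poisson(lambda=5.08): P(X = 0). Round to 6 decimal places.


P = e^(-lam) * lam^k / k!
e^(-5.08) ≈ 0.006219909
lam^k = 5.08^0 = 1
k! = 0! = 1
P = 0.006219909 * 1 / 1 ≈ 0.006220

0.006220


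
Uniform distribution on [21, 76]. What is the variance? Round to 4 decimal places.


Var = (b-a)^2 / 12
(b-a)^2 = (76 - 21)^2 = 3025
Var = 3025/12 ≈ 252.083333

252.0833


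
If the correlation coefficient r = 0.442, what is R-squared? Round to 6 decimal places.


R^2 = r^2 = (0.442)^2 = 0.195364

0.195364


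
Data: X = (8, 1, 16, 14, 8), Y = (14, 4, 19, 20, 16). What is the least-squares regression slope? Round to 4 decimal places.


b = sum((xi-xbar)(yi-ybar)) / sum((xi-xbar)^2)
n = 5, xbar = 47/5 = 9.4, ybar = 73/5 = 14.6
Sxy = sum((xi-xbar)(yi-ybar)) = 141.8
Sxx = sum((xi-xbar)^2) = 139.2
b = Sxy / Sxx = 709/696 ≈ 1.018678

1.0187


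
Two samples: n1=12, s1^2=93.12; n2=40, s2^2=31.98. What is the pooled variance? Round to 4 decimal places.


sp^2 = ((n1-1)*s1^2 + (n2-1)*s2^2)/(n1+n2-2)
(n1-1)*s1^2 = 11 * 93.12 = 1024.32
(n2-1)*s2^2 = 39 * 31.98 = 1247.22
numerator = 1024.32 + 1247.22 = 2271.54
n1+n2-2 = 50
sp^2 = 2271.54 / 50 = 45.4308

45.4308


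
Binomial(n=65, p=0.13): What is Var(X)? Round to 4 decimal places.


Var = n*p*(1-p) = 65 * 0.13 * 0.87 = 7.3515

7.3515


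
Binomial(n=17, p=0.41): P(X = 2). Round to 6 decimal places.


P = C(n,k) * p^k * (1-p)^(n-k)
C(17,2) = 136
p^k = 0.41^2 = 0.1681
(1-p)^(n-k) = 0.59^15 ≈ 0.0003654098
P = 136 * 0.1681 * 0.0003654098 ≈ 0.008354

0.008354


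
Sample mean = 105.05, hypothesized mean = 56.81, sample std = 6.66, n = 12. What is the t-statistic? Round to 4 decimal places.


t = (xbar - mu0) / (s/sqrt(n))
xbar - mu0 = 105.05 - 56.81 = 48.24
sqrt(12) ≈ 3.46410162
s/sqrt(n) = 6.66 / 3.46410162 ≈ 1.92257640
t = 48.24 / 1.92257640 ≈ 25.091331

25.0913


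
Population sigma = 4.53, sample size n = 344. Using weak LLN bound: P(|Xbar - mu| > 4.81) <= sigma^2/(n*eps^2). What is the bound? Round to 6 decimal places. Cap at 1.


bound = min(1, sigma^2/(n*eps^2))
sigma^2 = 4.53^2 = 20.5209
n*eps^2 = 344 * 4.81^2 = 344 * 23.1361 = 7958.8184
sigma^2/(n*eps^2) = 20.5209 / 7958.8184 ≈ 0.00257839

0.002578


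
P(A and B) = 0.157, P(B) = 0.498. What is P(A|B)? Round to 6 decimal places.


P(A|B) = P(A and B) / P(B) = 0.157 / 0.498 = 157/498 ≈ 0.31526104

0.315261


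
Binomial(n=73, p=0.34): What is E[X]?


E[X] = n*p = 73 * 0.34 = 24.82

24.82


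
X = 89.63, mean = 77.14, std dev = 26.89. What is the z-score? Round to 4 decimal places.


z = (X - mu) / sigma
X - mu = 89.63 - 77.14 = 12.49
z = 12.49 / 26.89 = 1249/2689 ≈ 0.464485

0.4645


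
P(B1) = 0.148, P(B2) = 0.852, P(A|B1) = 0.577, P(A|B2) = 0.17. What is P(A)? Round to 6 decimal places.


P(A) = P(A|B1)*P(B1) + P(A|B2)*P(B2)
P(A|B1)*P(B1) = 0.577 * 0.148 = 0.085396
P(A|B2)*P(B2) = 0.17 * 0.852 = 0.14484
P(A) = 0.085396 + 0.14484 = 0.230236

0.230236


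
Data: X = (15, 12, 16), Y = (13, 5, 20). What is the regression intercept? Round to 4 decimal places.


a = ybar - b*xbar, where b = sum((xi-xbar)(yi-ybar)) / sum((xi-xbar)^2)
n = 3, xbar = 43/3 ≈ 14.333333, ybar = 38/3 ≈ 12.666667
Sxy = sum((xi-xbar)(yi-ybar)) = 91/3 ≈ 30.333333
Sxx = sum((xi-xbar)^2) = 26/3 ≈ 8.666667
b = Sxy / Sxx = 3.5
a = 12.666667 - 3.5 * 14.333333 = -37.5

-37.5000


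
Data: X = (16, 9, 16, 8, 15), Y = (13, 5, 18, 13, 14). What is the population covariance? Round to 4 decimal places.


Cov = (1/n)*sum((xi-xbar)(yi-ybar))
n = 5, xbar = 64/5 = 12.8, ybar = 63/5 = 12.6
sum((xi-xbar)(yi-ybar)) = 48.6
Cov = 48.6 / 5 = 9.72

9.7200


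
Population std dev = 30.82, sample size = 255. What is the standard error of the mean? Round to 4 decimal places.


SE = sigma / sqrt(n)
sqrt(255) ≈ 15.968719
SE = 30.82 / 15.968719 ≈ 1.930023

1.9300


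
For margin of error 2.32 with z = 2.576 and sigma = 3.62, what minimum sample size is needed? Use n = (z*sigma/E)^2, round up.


z*sigma/E = 2.576 * 3.62 / 2.32 = 29141/7250 ≈ 4.019448
(z*sigma/E)^2 ≈ 16.155964
round up: n = 17

17


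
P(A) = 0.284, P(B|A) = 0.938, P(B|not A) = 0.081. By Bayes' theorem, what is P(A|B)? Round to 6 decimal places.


P(A|B) = P(B|A)*P(A) / P(B), P(B) = P(B|A)*P(A) + P(B|not A)*P(not A)
P(B|A)*P(A) = 0.938 * 0.284 = 0.266392
P(B|not A)*P(not A) = 0.081 * 0.716 = 0.057996
P(B) = 0.266392 + 0.057996 = 0.324388
P(A|B) = 0.266392 / 0.324388 ≈ 0.82121410

0.821214


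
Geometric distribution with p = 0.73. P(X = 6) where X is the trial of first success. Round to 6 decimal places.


P = (1-p)^(k-1) * p
(1-p)^(k-1) = 0.27^5 ≈ 0.001434891
P = 0.001434891 * 0.73 ≈ 0.001047470

0.001047


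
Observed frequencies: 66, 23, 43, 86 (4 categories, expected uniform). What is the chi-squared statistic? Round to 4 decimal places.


chi2 = sum((O-E)^2/E), E = total/4
total = 218, E = 218/4 = 54.5
(66 - 54.5)^2 / 54.5 = 132.25 / 54.5 = 529/218 ≈ 2.426606
(23 - 54.5)^2 / 54.5 = 992.25 / 54.5 = 3969/218 ≈ 18.206422
(43 - 54.5)^2 / 54.5 = 132.25 / 54.5 = 529/218 ≈ 2.426606
(86 - 54.5)^2 / 54.5 = 992.25 / 54.5 = 3969/218 ≈ 18.206422
chi2 = 4498/109 ≈ 41.266055

41.2661


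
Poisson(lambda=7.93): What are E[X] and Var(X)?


E[X] = Var(X) = lambda = 7.93

7.93, 7.93


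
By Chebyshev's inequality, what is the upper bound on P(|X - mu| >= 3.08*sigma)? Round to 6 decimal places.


P <= 1/k^2
k^2 = 3.08^2 = 9.4864
1/k^2 = 1 / 9.4864 = 625/5929 ≈ 0.10541407

0.105414


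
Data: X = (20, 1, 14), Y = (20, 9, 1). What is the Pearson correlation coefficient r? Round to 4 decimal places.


r = sum((xi-xbar)(yi-ybar)) / sqrt(sum((xi-xbar)^2) * sum((yi-ybar)^2))
n = 3, xbar = 35/3 ≈ 11.666667, ybar = 30/3 = 10
Sxy = sum((xi-xbar)(yi-ybar)) = 73
Sxx = sum((xi-xbar)^2) = 566/3 ≈ 188.666667
Syy = sum((yi-ybar)^2) = 182
sqrt(Sxx*Syy) ≈ 185.303355
r = Sxy / sqrt(Sxx*Syy) = 73 / 185.303355 ≈ 0.393949

0.3939


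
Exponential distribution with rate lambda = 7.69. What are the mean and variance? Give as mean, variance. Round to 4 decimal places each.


mean = 1/lam, var = 1/lam^2
mean = 1 / 7.69 = 100/769 ≈ 0.130039
lam^2 = 7.69^2 = 59.1361
var = 1 / 59.1361 ≈ 0.016910

0.1300, 0.0169


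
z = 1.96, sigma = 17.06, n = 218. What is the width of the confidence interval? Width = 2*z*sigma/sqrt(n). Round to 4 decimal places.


width = 2*z*sigma/sqrt(n)
2*z*sigma = 2 * 1.96 * 17.06 = 66.8752
sqrt(218) ≈ 14.764823
width = 66.8752 / 14.764823 ≈ 4.529360

4.5294


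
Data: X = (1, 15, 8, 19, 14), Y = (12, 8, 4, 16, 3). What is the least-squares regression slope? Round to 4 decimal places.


b = sum((xi-xbar)(yi-ybar)) / sum((xi-xbar)^2)
n = 5, xbar = 57/5 = 11.4, ybar = 43/5 = 8.6
Sxy = sum((xi-xbar)(yi-ybar)) = 19.8
Sxx = sum((xi-xbar)^2) = 197.2
b = Sxy / Sxx = 99/986 ≈ 0.100406

0.1004


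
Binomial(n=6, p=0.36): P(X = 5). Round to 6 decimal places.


P = C(n,k) * p^k * (1-p)^(n-k)
C(6,5) = 6
p^k = 0.36^5 ≈ 0.006046618
(1-p)^(n-k) = 0.64^1 = 0.64
P = 6 * 0.006046618 * 0.64 ≈ 0.023219

0.023219


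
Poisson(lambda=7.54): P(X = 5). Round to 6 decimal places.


P = e^(-lam) * lam^k / k!
e^(-7.54) ≈ 0.0005313976
lam^k = 7.54^5 ≈ 24370.067346
k! = 5! = 120
P = 0.0005313976 * 24370.067346 / 120 ≈ 0.107918

0.107918


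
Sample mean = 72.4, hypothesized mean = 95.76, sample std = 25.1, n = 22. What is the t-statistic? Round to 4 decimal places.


t = (xbar - mu0) / (s/sqrt(n))
xbar - mu0 = 72.4 - 95.76 = -23.36
sqrt(22) ≈ 4.69041576
s/sqrt(n) = 25.1 / 4.69041576 ≈ 5.35133798
t = -23.36 / 5.35133798 ≈ -4.365263

-4.3653


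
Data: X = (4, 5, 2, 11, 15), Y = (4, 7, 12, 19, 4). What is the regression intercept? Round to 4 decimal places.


a = ybar - b*xbar, where b = sum((xi-xbar)(yi-ybar)) / sum((xi-xbar)^2)
n = 5, xbar = 37/5 = 7.4, ybar = 46/5 = 9.2
Sxy = sum((xi-xbar)(yi-ybar)) = 3.6
Sxx = sum((xi-xbar)^2) = 117.2
b = Sxy / Sxx = 9/293 ≈ 0.030717
a = 9.2 - 0.030717 * 7.4 = 2629/293 ≈ 8.972696

8.9727


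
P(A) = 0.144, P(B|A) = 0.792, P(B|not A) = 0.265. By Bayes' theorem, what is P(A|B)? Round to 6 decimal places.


P(A|B) = P(B|A)*P(A) / P(B), P(B) = P(B|A)*P(A) + P(B|not A)*P(not A)
P(B|A)*P(A) = 0.792 * 0.144 = 0.114048
P(B|not A)*P(not A) = 0.265 * 0.856 = 0.22684
P(B) = 0.114048 + 0.22684 = 0.340888
P(A|B) = 0.114048 / 0.340888 ≈ 0.33456150

0.334561


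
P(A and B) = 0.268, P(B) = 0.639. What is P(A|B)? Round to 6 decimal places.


P(A|B) = P(A and B) / P(B) = 0.268 / 0.639 = 268/639 ≈ 0.41940532

0.419405


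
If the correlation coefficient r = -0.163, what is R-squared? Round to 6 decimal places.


R^2 = r^2 = (-0.163)^2 = 0.026569

0.026569


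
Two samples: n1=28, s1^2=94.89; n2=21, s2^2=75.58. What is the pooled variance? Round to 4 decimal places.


sp^2 = ((n1-1)*s1^2 + (n2-1)*s2^2)/(n1+n2-2)
(n1-1)*s1^2 = 27 * 94.89 = 2562.03
(n2-1)*s2^2 = 20 * 75.58 = 1511.6
numerator = 2562.03 + 1511.6 = 4073.63
n1+n2-2 = 47
sp^2 = 4073.63 / 47 = 407363/4700 ≈ 86.672979

86.6730


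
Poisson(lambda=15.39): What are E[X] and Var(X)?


E[X] = Var(X) = lambda = 15.39

15.39, 15.39


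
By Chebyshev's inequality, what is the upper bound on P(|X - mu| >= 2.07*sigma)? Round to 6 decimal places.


P <= 1/k^2
k^2 = 2.07^2 = 4.2849
1/k^2 = 1 / 4.2849 ≈ 0.23337768

0.233378


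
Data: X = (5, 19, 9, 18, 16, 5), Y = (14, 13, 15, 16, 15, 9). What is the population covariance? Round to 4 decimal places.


Cov = (1/n)*sum((xi-xbar)(yi-ybar))
n = 6, xbar = 72/6 = 12, ybar = 82/6 = 41/3 ≈ 13.666667
sum((xi-xbar)(yi-ybar)) = 41
Cov = 41 / 6 = 41/6 ≈ 6.833333

6.8333


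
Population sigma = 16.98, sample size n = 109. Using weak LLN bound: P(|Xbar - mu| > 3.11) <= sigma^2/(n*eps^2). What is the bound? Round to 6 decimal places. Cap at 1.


bound = min(1, sigma^2/(n*eps^2))
sigma^2 = 16.98^2 = 288.3204
n*eps^2 = 109 * 3.11^2 = 109 * 9.6721 = 1054.2589
sigma^2/(n*eps^2) = 288.3204 / 1054.2589 ≈ 0.27348159

0.273482


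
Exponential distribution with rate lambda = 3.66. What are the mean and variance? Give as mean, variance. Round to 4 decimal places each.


mean = 1/lam, var = 1/lam^2
mean = 1 / 3.66 = 50/183 ≈ 0.273224
lam^2 = 3.66^2 = 13.3956
var = 1 / 13.3956 ≈ 0.074651

0.2732, 0.0747


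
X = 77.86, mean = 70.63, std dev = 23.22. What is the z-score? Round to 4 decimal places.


z = (X - mu) / sigma
X - mu = 77.86 - 70.63 = 7.23
z = 7.23 / 23.22 = 241/774 ≈ 0.311370

0.3114


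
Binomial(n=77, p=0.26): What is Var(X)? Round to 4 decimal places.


Var = n*p*(1-p) = 77 * 0.26 * 0.74 = 14.8148

14.8148


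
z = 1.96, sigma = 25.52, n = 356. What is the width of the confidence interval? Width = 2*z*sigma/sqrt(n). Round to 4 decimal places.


width = 2*z*sigma/sqrt(n)
2*z*sigma = 2 * 1.96 * 25.52 = 100.0384
sqrt(356) ≈ 18.867962
width = 100.0384 / 18.867962 ≈ 5.302025

5.3020


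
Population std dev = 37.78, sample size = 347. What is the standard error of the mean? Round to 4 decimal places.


SE = sigma / sqrt(n)
sqrt(347) ≈ 18.627936
SE = 37.78 / 18.627936 ≈ 2.028137

2.0281


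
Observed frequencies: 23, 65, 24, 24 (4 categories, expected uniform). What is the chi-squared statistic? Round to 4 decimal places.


chi2 = sum((O-E)^2/E), E = total/4
total = 136, E = 136/4 = 34
(23 - 34)^2 / 34 = 121 / 34 = 121/34 ≈ 3.558824
(65 - 34)^2 / 34 = 961 / 34 = 961/34 ≈ 28.264706
(24 - 34)^2 / 34 = 100 / 34 = 50/17 ≈ 2.941176
(24 - 34)^2 / 34 = 100 / 34 = 50/17 ≈ 2.941176
chi2 = 641/17 ≈ 37.705882

37.7059


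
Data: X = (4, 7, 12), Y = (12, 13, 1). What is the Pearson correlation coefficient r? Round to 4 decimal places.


r = sum((xi-xbar)(yi-ybar)) / sqrt(sum((xi-xbar)^2) * sum((yi-ybar)^2))
n = 3, xbar = 23/3 ≈ 7.666667, ybar = 26/3 ≈ 8.666667
Sxy = sum((xi-xbar)(yi-ybar)) = -145/3 ≈ -48.333333
Sxx = sum((xi-xbar)^2) = 98/3 ≈ 32.666667
Syy = sum((yi-ybar)^2) = 266/3 ≈ 88.666667
sqrt(Sxx*Syy) ≈ 53.818625
r = Sxy / sqrt(Sxx*Syy) = -48.333333 / 53.818625 ≈ -0.898078

-0.8981


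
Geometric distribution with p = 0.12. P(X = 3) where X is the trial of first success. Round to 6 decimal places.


P = (1-p)^(k-1) * p
(1-p)^(k-1) = 0.88^2 = 0.7744
P = 0.7744 * 0.12 = 0.092928

0.092928


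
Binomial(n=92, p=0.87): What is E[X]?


E[X] = n*p = 92 * 0.87 = 80.04

80.04


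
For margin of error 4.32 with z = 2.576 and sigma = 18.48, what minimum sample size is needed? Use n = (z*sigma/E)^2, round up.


z*sigma/E = 2.576 * 18.48 / 4.32 = 12397/1125 ≈ 11.019556
(z*sigma/E)^2 ≈ 121.430605
round up: n = 122

122


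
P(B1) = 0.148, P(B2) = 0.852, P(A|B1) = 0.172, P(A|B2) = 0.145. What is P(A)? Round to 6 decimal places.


P(A) = P(A|B1)*P(B1) + P(A|B2)*P(B2)
P(A|B1)*P(B1) = 0.172 * 0.148 = 0.025456
P(A|B2)*P(B2) = 0.145 * 0.852 = 0.12354
P(A) = 0.025456 + 0.12354 = 0.148996

0.148996


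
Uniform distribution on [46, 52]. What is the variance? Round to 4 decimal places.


Var = (b-a)^2 / 12
(b-a)^2 = (52 - 46)^2 = 36
Var = 36/12 = 3

3.0000


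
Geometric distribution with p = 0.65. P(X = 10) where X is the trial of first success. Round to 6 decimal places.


P = (1-p)^(k-1) * p
(1-p)^(k-1) = 0.35^9 ≈ 0.00007881564
P = 0.00007881564 * 0.65 ≈ 0.00005123017

0.000051


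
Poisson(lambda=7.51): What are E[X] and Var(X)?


E[X] = Var(X) = lambda = 7.51

7.51, 7.51


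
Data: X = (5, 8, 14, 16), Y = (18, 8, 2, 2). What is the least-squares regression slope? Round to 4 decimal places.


b = sum((xi-xbar)(yi-ybar)) / sum((xi-xbar)^2)
n = 4, xbar = 43/4 = 10.75, ybar = 30/4 = 7.5
Sxy = sum((xi-xbar)(yi-ybar)) = -108.5
Sxx = sum((xi-xbar)^2) = 78.75
b = Sxy / Sxx = -62/45 ≈ -1.377778

-1.3778


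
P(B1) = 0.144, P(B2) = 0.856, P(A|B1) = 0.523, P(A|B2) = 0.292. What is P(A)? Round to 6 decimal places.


P(A) = P(A|B1)*P(B1) + P(A|B2)*P(B2)
P(A|B1)*P(B1) = 0.523 * 0.144 = 0.075312
P(A|B2)*P(B2) = 0.292 * 0.856 = 0.249952
P(A) = 0.075312 + 0.249952 = 0.325264

0.325264


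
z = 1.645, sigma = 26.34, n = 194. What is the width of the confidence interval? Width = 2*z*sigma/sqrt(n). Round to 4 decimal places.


width = 2*z*sigma/sqrt(n)
2*z*sigma = 2 * 1.645 * 26.34 = 86.6586
sqrt(194) ≈ 13.928388
width = 86.6586 / 13.928388 ≈ 6.221725

6.2217


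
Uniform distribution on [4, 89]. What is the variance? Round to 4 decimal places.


Var = (b-a)^2 / 12
(b-a)^2 = (89 - 4)^2 = 7225
Var = 7225/12 ≈ 602.083333

602.0833


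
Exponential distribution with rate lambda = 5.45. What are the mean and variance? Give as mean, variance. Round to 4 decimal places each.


mean = 1/lam, var = 1/lam^2
mean = 1 / 5.45 = 20/109 ≈ 0.183486
lam^2 = 5.45^2 = 29.7025
var = 1 / 29.7025 ≈ 0.033667

0.1835, 0.0337


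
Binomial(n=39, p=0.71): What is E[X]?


E[X] = n*p = 39 * 0.71 = 27.69

27.69


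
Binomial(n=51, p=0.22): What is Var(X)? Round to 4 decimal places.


Var = n*p*(1-p) = 51 * 0.22 * 0.78 = 8.7516

8.7516


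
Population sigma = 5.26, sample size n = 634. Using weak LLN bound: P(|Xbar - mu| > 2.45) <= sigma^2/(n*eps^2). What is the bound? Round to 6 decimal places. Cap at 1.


bound = min(1, sigma^2/(n*eps^2))
sigma^2 = 5.26^2 = 27.6676
n*eps^2 = 634 * 2.45^2 = 634 * 6.0025 = 3805.585
sigma^2/(n*eps^2) = 27.6676 / 3805.585 ≈ 0.00727026

0.007270


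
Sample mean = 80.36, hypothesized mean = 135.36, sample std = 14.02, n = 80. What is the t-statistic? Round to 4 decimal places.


t = (xbar - mu0) / (s/sqrt(n))
xbar - mu0 = 80.36 - 135.36 = -55
sqrt(80) ≈ 8.94427191
s/sqrt(n) = 14.02 / 8.94427191 ≈ 1.56748365
t = -55 / 1.56748365 ≈ -35.088085

-35.0881


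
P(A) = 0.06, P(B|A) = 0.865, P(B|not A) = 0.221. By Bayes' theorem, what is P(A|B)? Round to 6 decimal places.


P(A|B) = P(B|A)*P(A) / P(B), P(B) = P(B|A)*P(A) + P(B|not A)*P(not A)
P(B|A)*P(A) = 0.865 * 0.06 = 0.0519
P(B|not A)*P(not A) = 0.221 * 0.94 = 0.20774
P(B) = 0.0519 + 0.20774 = 0.25964
P(A|B) = 0.0519 / 0.25964 ≈ 0.19989216

0.199892


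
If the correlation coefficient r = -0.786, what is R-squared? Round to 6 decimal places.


R^2 = r^2 = (-0.786)^2 = 0.617796

0.617796


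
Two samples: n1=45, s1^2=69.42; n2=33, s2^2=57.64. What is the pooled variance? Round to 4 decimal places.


sp^2 = ((n1-1)*s1^2 + (n2-1)*s2^2)/(n1+n2-2)
(n1-1)*s1^2 = 44 * 69.42 = 3054.48
(n2-1)*s2^2 = 32 * 57.64 = 1844.48
numerator = 3054.48 + 1844.48 = 4898.96
n1+n2-2 = 76
sp^2 = 4898.96 / 76 = 64.46

64.4600


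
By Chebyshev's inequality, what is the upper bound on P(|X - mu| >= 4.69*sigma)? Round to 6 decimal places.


P <= 1/k^2
k^2 = 4.69^2 = 21.9961
1/k^2 = 1 / 21.9961 ≈ 0.04546260

0.045463


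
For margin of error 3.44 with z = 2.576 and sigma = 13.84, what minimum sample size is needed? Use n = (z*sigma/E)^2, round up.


z*sigma/E = 2.576 * 13.84 / 3.44 = 55706/5375 ≈ 10.363907
(z*sigma/E)^2 ≈ 107.410568
round up: n = 108

108


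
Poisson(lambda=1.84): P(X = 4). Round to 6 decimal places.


P = e^(-lam) * lam^k / k!
e^(-1.84) ≈ 0.1588174
lam^k = 1.84^4 ≈ 11.462287
k! = 4! = 24
P = 0.1588174 * 11.462287 / 24 ≈ 0.075850

0.075850


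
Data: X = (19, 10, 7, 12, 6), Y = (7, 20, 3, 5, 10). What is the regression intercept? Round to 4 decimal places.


a = ybar - b*xbar, where b = sum((xi-xbar)(yi-ybar)) / sum((xi-xbar)^2)
n = 5, xbar = 54/5 = 10.8, ybar = 45/5 = 9
Sxy = sum((xi-xbar)(yi-ybar)) = -12
Sxx = sum((xi-xbar)^2) = 106.8
b = Sxy / Sxx = -10/89 ≈ -0.112360
a = 9 - (-0.112360) * 10.8 = 909/89 ≈ 10.213483

10.2135


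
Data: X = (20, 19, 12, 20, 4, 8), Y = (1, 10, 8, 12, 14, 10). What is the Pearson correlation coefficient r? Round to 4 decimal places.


r = sum((xi-xbar)(yi-ybar)) / sqrt(sum((xi-xbar)^2) * sum((yi-ybar)^2))
n = 6, xbar = 83/6 ≈ 13.833333, ybar = 55/6 ≈ 9.166667
Sxy = sum((xi-xbar)(yi-ybar)) = -473/6 ≈ -78.833333
Sxx = sum((xi-xbar)^2) = 1421/6 ≈ 236.833333
Syy = sum((yi-ybar)^2) = 605/6 ≈ 100.833333
sqrt(Sxx*Syy) ≈ 154.533797
r = Sxy / sqrt(Sxx*Syy) = -78.833333 / 154.533797 ≈ -0.510137

-0.5101


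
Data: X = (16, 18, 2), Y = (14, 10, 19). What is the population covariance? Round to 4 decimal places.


Cov = (1/n)*sum((xi-xbar)(yi-ybar))
n = 3, xbar = 36/3 = 12, ybar = 43/3 ≈ 14.333333
sum((xi-xbar)(yi-ybar)) = -74
Cov = -74 / 3 = -74/3 ≈ -24.666667

-24.6667


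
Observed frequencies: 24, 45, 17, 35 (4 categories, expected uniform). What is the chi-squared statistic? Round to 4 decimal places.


chi2 = sum((O-E)^2/E), E = total/4
total = 121, E = 121/4 = 30.25
(24 - 30.25)^2 / 30.25 = 39.0625 / 30.25 = 625/484 ≈ 1.291322
(45 - 30.25)^2 / 30.25 = 217.5625 / 30.25 = 3481/484 ≈ 7.192149
(17 - 30.25)^2 / 30.25 = 175.5625 / 30.25 = 2809/484 ≈ 5.803719
(35 - 30.25)^2 / 30.25 = 22.5625 / 30.25 = 361/484 ≈ 0.745868
chi2 = 1819/121 ≈ 15.033058

15.0331


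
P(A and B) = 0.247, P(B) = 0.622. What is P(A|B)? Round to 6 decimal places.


P(A|B) = P(A and B) / P(B) = 0.247 / 0.622 = 247/622 ≈ 0.39710611

0.397106


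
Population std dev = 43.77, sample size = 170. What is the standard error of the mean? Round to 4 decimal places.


SE = sigma / sqrt(n)
sqrt(170) ≈ 13.038405
SE = 43.77 / 13.038405 ≈ 3.357006

3.3570


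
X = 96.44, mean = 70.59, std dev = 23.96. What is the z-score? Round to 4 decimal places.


z = (X - mu) / sigma
X - mu = 96.44 - 70.59 = 25.85
z = 25.85 / 23.96 = 2585/2396 ≈ 1.078881

1.0789


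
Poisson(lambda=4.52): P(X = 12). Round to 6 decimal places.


P = e^(-lam) * lam^k / k!
e^(-4.52) ≈ 0.01088902
lam^k = 4.52^12 ≈ 72721230.308906
k! = 12! = 479001600
P = 0.01088902 * 72721230.308906 / 479001600 ≈ 0.001653

0.001653


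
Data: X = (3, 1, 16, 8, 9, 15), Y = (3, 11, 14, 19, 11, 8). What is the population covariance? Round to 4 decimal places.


Cov = (1/n)*sum((xi-xbar)(yi-ybar))
n = 6, xbar = 52/6 = 26/3 ≈ 8.666667, ybar = 66/6 = 11
sum((xi-xbar)(yi-ybar)) = 43
Cov = 43 / 6 = 43/6 ≈ 7.166667

7.1667


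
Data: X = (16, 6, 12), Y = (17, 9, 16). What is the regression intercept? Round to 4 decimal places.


a = ybar - b*xbar, where b = sum((xi-xbar)(yi-ybar)) / sum((xi-xbar)^2)
n = 3, xbar = 34/3 ≈ 11.333333, ybar = 42/3 = 14
Sxy = sum((xi-xbar)(yi-ybar)) = 42
Sxx = sum((xi-xbar)^2) = 152/3 ≈ 50.666667
b = Sxy / Sxx = 63/76 ≈ 0.828947
a = 14 - 0.828947 * 11.333333 = 175/38 ≈ 4.605263

4.6053


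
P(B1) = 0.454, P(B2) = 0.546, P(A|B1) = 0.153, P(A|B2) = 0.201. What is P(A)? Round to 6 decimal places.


P(A) = P(A|B1)*P(B1) + P(A|B2)*P(B2)
P(A|B1)*P(B1) = 0.153 * 0.454 = 0.069462
P(A|B2)*P(B2) = 0.201 * 0.546 = 0.109746
P(A) = 0.069462 + 0.109746 = 0.179208

0.179208


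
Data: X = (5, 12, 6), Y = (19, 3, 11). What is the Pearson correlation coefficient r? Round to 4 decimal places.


r = sum((xi-xbar)(yi-ybar)) / sqrt(sum((xi-xbar)^2) * sum((yi-ybar)^2))
n = 3, xbar = 23/3 ≈ 7.666667, ybar = 33/3 = 11
Sxy = sum((xi-xbar)(yi-ybar)) = -56
Sxx = sum((xi-xbar)^2) = 86/3 ≈ 28.666667
Syy = sum((yi-ybar)^2) = 128
sqrt(Sxx*Syy) ≈ 60.575022
r = Sxy / sqrt(Sxx*Syy) = -56 / 60.575022 ≈ -0.924473

-0.9245


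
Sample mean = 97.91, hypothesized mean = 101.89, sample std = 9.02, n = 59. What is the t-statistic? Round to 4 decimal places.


t = (xbar - mu0) / (s/sqrt(n))
xbar - mu0 = 97.91 - 101.89 = -3.98
sqrt(59) ≈ 7.68114575
s/sqrt(n) = 9.02 / 7.68114575 ≈ 1.17430398
t = -3.98 / 1.17430398 ≈ -3.389242

-3.3892


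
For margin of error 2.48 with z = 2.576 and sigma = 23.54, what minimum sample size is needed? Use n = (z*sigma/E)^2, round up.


z*sigma/E = 2.576 * 23.54 / 2.48 = 189497/7750 ≈ 24.451226
(z*sigma/E)^2 ≈ 597.862443
round up: n = 598

598


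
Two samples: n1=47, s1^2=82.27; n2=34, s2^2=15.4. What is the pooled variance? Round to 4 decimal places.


sp^2 = ((n1-1)*s1^2 + (n2-1)*s2^2)/(n1+n2-2)
(n1-1)*s1^2 = 46 * 82.27 = 3784.42
(n2-1)*s2^2 = 33 * 15.4 = 508.2
numerator = 3784.42 + 508.2 = 4292.62
n1+n2-2 = 79
sp^2 = 4292.62 / 79 = 214631/3950 ≈ 54.336962

54.3370


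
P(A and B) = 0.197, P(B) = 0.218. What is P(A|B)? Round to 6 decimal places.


P(A|B) = P(A and B) / P(B) = 0.197 / 0.218 = 197/218 ≈ 0.90366972

0.903670


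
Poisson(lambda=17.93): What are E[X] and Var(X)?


E[X] = Var(X) = lambda = 17.93

17.93, 17.93


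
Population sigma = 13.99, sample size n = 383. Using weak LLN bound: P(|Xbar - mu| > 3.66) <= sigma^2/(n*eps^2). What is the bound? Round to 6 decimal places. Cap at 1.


bound = min(1, sigma^2/(n*eps^2))
sigma^2 = 13.99^2 = 195.7201
n*eps^2 = 383 * 3.66^2 = 383 * 13.3956 = 5130.5148
sigma^2/(n*eps^2) = 195.7201 / 5130.5148 ≈ 0.03814824

0.038148


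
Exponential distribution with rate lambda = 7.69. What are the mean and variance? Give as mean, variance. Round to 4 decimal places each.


mean = 1/lam, var = 1/lam^2
mean = 1 / 7.69 = 100/769 ≈ 0.130039
lam^2 = 7.69^2 = 59.1361
var = 1 / 59.1361 ≈ 0.016910

0.1300, 0.0169


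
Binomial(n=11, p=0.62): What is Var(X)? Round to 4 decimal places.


Var = n*p*(1-p) = 11 * 0.62 * 0.38 = 2.5916

2.5916


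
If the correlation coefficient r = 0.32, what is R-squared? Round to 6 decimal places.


R^2 = r^2 = (0.32)^2 = 0.1024

0.102400


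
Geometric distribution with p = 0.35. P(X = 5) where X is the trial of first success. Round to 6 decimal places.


P = (1-p)^(k-1) * p
(1-p)^(k-1) = 0.65^4 ≈ 0.1785063
P = 0.1785063 * 0.35 ≈ 0.06247719

0.062477


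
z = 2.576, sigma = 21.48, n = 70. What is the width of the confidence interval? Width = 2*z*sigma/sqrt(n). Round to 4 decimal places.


width = 2*z*sigma/sqrt(n)
2*z*sigma = 2 * 2.576 * 21.48 = 110.66496
sqrt(70) ≈ 8.366600
width = 110.66496 / 8.366600 ≈ 13.226993

13.2270


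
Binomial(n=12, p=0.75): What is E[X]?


E[X] = n*p = 12 * 0.75 = 9

9


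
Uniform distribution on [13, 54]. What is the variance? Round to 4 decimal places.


Var = (b-a)^2 / 12
(b-a)^2 = (54 - 13)^2 = 1681
Var = 1681/12 ≈ 140.083333

140.0833


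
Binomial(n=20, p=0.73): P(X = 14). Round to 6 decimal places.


P = C(n,k) * p^k * (1-p)^(n-k)
C(20,14) = 38760
p^k = 0.73^14 ≈ 0.01220450
(1-p)^(n-k) = 0.27^6 ≈ 0.0003874205
P = 38760 * 0.01220450 * 0.0003874205 ≈ 0.183268

0.183268


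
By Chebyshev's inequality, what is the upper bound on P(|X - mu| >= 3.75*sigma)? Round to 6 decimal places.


P <= 1/k^2
k^2 = 3.75^2 = 14.0625
1/k^2 = 1 / 14.0625 = 16/225 ≈ 0.07111111

0.071111


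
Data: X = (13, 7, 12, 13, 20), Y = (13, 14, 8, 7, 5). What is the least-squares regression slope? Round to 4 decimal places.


b = sum((xi-xbar)(yi-ybar)) / sum((xi-xbar)^2)
n = 5, xbar = 65/5 = 13, ybar = 47/5 = 9.4
Sxy = sum((xi-xbar)(yi-ybar)) = -57
Sxx = sum((xi-xbar)^2) = 86
b = Sxy / Sxx = -57/86 ≈ -0.662791

-0.6628


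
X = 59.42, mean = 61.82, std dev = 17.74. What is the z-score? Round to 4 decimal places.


z = (X - mu) / sigma
X - mu = 59.42 - 61.82 = -2.4
z = -2.4 / 17.74 = -120/887 ≈ -0.135287

-0.1353


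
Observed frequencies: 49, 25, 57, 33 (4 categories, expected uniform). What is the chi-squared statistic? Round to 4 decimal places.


chi2 = sum((O-E)^2/E), E = total/4
total = 164, E = 164/4 = 41
(49 - 41)^2 / 41 = 64 / 41 = 64/41 ≈ 1.560976
(25 - 41)^2 / 41 = 256 / 41 = 256/41 ≈ 6.243902
(57 - 41)^2 / 41 = 256 / 41 = 256/41 ≈ 6.243902
(33 - 41)^2 / 41 = 64 / 41 = 64/41 ≈ 1.560976
chi2 = 640/41 ≈ 15.609756

15.6098


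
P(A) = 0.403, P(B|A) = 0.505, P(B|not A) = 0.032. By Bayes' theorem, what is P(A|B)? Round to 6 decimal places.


P(A|B) = P(B|A)*P(A) / P(B), P(B) = P(B|A)*P(A) + P(B|not A)*P(not A)
P(B|A)*P(A) = 0.505 * 0.403 = 0.203515
P(B|not A)*P(not A) = 0.032 * 0.597 = 0.019104
P(B) = 0.203515 + 0.019104 = 0.222619
P(A|B) = 0.203515 / 0.222619 ≈ 0.91418522

0.914185


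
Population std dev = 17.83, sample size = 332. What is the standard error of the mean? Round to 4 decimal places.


SE = sigma / sqrt(n)
sqrt(332) ≈ 18.220867
SE = 17.83 / 18.220867 ≈ 0.978548

0.9785


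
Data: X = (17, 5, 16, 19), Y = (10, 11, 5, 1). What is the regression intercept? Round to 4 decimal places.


a = ybar - b*xbar, where b = sum((xi-xbar)(yi-ybar)) / sum((xi-xbar)^2)
n = 4, xbar = 57/4 = 14.25, ybar = 27/4 = 6.75
Sxy = sum((xi-xbar)(yi-ybar)) = -60.75
Sxx = sum((xi-xbar)^2) = 118.75
b = Sxy / Sxx = -243/475 ≈ -0.511579
a = 6.75 - (-0.511579) * 14.25 = 14.04

14.0400


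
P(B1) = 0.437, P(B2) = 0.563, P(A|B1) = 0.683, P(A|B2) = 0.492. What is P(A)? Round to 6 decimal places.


P(A) = P(A|B1)*P(B1) + P(A|B2)*P(B2)
P(A|B1)*P(B1) = 0.683 * 0.437 = 0.298471
P(A|B2)*P(B2) = 0.492 * 0.563 = 0.276996
P(A) = 0.298471 + 0.276996 = 0.575467

0.575467


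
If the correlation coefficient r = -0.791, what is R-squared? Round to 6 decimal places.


R^2 = r^2 = (-0.791)^2 = 0.625681

0.625681


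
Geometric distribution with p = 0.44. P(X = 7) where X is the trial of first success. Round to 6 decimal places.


P = (1-p)^(k-1) * p
(1-p)^(k-1) = 0.56^6 ≈ 0.03084098
P = 0.03084098 * 0.44 ≈ 0.01357003

0.013570


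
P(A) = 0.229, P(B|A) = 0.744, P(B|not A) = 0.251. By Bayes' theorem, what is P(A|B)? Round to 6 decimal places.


P(A|B) = P(B|A)*P(A) / P(B), P(B) = P(B|A)*P(A) + P(B|not A)*P(not A)
P(B|A)*P(A) = 0.744 * 0.229 = 0.170376
P(B|not A)*P(not A) = 0.251 * 0.771 = 0.193521
P(B) = 0.170376 + 0.193521 = 0.363897
P(A|B) = 0.170376 / 0.363897 ≈ 0.46819842

0.468198


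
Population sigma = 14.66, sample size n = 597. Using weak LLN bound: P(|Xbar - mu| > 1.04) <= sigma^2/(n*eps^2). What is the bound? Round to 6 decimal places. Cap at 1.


bound = min(1, sigma^2/(n*eps^2))
sigma^2 = 14.66^2 = 214.9156
n*eps^2 = 597 * 1.04^2 = 597 * 1.0816 = 645.7152
sigma^2/(n*eps^2) = 214.9156 / 645.7152 ≈ 0.33283342

0.332833


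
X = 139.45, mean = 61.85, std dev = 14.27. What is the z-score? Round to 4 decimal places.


z = (X - mu) / sigma
X - mu = 139.45 - 61.85 = 77.6
z = 77.6 / 14.27 = 7760/1427 ≈ 5.437982

5.4380


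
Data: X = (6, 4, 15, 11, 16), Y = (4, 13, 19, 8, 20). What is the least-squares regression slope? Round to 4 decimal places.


b = sum((xi-xbar)(yi-ybar)) / sum((xi-xbar)^2)
n = 5, xbar = 52/5 = 10.4, ybar = 64/5 = 12.8
Sxy = sum((xi-xbar)(yi-ybar)) = 103.4
Sxx = sum((xi-xbar)^2) = 113.2
b = Sxy / Sxx = 517/566 ≈ 0.913428

0.9134


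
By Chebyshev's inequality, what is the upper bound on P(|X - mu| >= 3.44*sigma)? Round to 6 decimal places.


P <= 1/k^2
k^2 = 3.44^2 = 11.8336
1/k^2 = 1 / 11.8336 = 625/7396 ≈ 0.08450514

0.084505


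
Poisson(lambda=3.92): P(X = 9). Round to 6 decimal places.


P = e^(-lam) * lam^k / k!
e^(-3.92) ≈ 0.01984109
lam^k = 3.92^9 ≈ 218561.973356
k! = 9! = 362880
P = 0.01984109 * 218561.973356 / 362880 ≈ 0.011950

0.011950


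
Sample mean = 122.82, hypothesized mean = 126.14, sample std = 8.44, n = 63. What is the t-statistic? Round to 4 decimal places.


t = (xbar - mu0) / (s/sqrt(n))
xbar - mu0 = 122.82 - 126.14 = -3.32
sqrt(63) ≈ 7.93725393
s/sqrt(n) = 8.44 / 7.93725393 ≈ 1.06334005
t = -3.32 / 1.06334005 ≈ -3.122237

-3.1222


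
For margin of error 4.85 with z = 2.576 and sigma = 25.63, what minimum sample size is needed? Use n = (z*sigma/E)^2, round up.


z*sigma/E = 2.576 * 25.63 / 4.85 ≈ 13.612965
(z*sigma/E)^2 ≈ 185.312815
round up: n = 186

186


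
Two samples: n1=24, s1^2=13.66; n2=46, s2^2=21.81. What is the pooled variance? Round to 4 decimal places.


sp^2 = ((n1-1)*s1^2 + (n2-1)*s2^2)/(n1+n2-2)
(n1-1)*s1^2 = 23 * 13.66 = 314.18
(n2-1)*s2^2 = 45 * 21.81 = 981.45
numerator = 314.18 + 981.45 = 1295.63
n1+n2-2 = 68
sp^2 = 1295.63 / 68 = 129563/6800 ≈ 19.053382

19.0534


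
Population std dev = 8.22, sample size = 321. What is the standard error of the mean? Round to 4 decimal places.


SE = sigma / sqrt(n)
sqrt(321) ≈ 17.916473
SE = 8.22 / 17.916473 ≈ 0.458796

0.4588


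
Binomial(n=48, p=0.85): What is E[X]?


E[X] = n*p = 48 * 0.85 = 40.8

40.8


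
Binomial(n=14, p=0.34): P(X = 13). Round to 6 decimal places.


P = C(n,k) * p^k * (1-p)^(n-k)
C(14,13) = 14
p^k = 0.34^13 ≈ 0.0000008113830
(1-p)^(n-k) = 0.66^1 = 0.66
P = 14 * 0.0000008113830 * 0.66 ≈ 0.000007

0.000007


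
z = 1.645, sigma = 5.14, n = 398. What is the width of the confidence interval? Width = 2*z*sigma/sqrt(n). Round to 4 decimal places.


width = 2*z*sigma/sqrt(n)
2*z*sigma = 2 * 1.645 * 5.14 = 16.9106
sqrt(398) ≈ 19.949937
width = 16.9106 / 19.949937 ≈ 0.847652

0.8477


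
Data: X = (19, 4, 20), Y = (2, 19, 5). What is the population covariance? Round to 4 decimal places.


Cov = (1/n)*sum((xi-xbar)(yi-ybar))
n = 3, xbar = 43/3 ≈ 14.333333, ybar = 26/3 ≈ 8.666667
sum((xi-xbar)(yi-ybar)) = -476/3 ≈ -158.666667
Cov = -158.666667 / 3 = -476/9 ≈ -52.888889

-52.8889


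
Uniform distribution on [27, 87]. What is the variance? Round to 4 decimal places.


Var = (b-a)^2 / 12
(b-a)^2 = (87 - 27)^2 = 3600
Var = 3600/12 = 300

300.0000


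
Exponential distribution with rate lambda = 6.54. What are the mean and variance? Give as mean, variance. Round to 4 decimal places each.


mean = 1/lam, var = 1/lam^2
mean = 1 / 6.54 = 50/327 ≈ 0.152905
lam^2 = 6.54^2 = 42.7716
var = 1 / 42.7716 ≈ 0.023380

0.1529, 0.0234


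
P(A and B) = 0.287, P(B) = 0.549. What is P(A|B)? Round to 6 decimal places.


P(A|B) = P(A and B) / P(B) = 0.287 / 0.549 = 287/549 ≈ 0.52276867

0.522769


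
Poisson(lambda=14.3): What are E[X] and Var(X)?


E[X] = Var(X) = lambda = 14.3

14.3, 14.3


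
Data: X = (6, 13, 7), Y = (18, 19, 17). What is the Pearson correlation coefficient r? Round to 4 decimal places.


r = sum((xi-xbar)(yi-ybar)) / sqrt(sum((xi-xbar)^2) * sum((yi-ybar)^2))
n = 3, xbar = 26/3 ≈ 8.666667, ybar = 54/3 = 18
Sxy = sum((xi-xbar)(yi-ybar)) = 6
Sxx = sum((xi-xbar)^2) = 86/3 ≈ 28.666667
Syy = sum((yi-ybar)^2) = 2
sqrt(Sxx*Syy) ≈ 7.571878
r = Sxy / sqrt(Sxx*Syy) = 6 / 7.571878 ≈ 0.792406

0.7924


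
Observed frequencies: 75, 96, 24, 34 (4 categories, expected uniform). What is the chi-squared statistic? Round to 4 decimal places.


chi2 = sum((O-E)^2/E), E = total/4
total = 229, E = 229/4 = 57.25
(75 - 57.25)^2 / 57.25 = 315.0625 / 57.25 = 5041/916 ≈ 5.503275
(96 - 57.25)^2 / 57.25 = 1501.5625 / 57.25 = 24025/916 ≈ 26.228166
(24 - 57.25)^2 / 57.25 = 1105.5625 / 57.25 = 17689/916 ≈ 19.311135
(34 - 57.25)^2 / 57.25 = 540.5625 / 57.25 = 8649/916 ≈ 9.442140
chi2 = 13851/229 ≈ 60.484716

60.4847


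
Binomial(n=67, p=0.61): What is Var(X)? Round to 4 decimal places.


Var = n*p*(1-p) = 67 * 0.61 * 0.39 = 15.9393

15.9393


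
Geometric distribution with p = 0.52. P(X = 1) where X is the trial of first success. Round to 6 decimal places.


P = (1-p)^(k-1) * p
(1-p)^(k-1) = 0.48^0 = 1
P = 1 * 0.52 = 0.52

0.520000


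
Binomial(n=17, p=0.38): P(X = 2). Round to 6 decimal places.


P = C(n,k) * p^k * (1-p)^(n-k)
C(17,2) = 136
p^k = 0.38^2 = 0.1444
(1-p)^(n-k) = 0.62^15 ≈ 0.0007689097
P = 136 * 0.1444 * 0.0007689097 ≈ 0.015100

0.015100


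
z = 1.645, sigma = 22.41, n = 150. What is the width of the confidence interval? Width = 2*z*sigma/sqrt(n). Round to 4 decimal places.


width = 2*z*sigma/sqrt(n)
2*z*sigma = 2 * 1.645 * 22.41 = 73.7289
sqrt(150) ≈ 12.247449
width = 73.7289 / 12.247449 ≈ 6.019939

6.0199


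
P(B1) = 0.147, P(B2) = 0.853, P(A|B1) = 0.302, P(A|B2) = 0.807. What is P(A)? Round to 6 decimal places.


P(A) = P(A|B1)*P(B1) + P(A|B2)*P(B2)
P(A|B1)*P(B1) = 0.302 * 0.147 = 0.044394
P(A|B2)*P(B2) = 0.807 * 0.853 = 0.688371
P(A) = 0.044394 + 0.688371 = 0.732765

0.732765


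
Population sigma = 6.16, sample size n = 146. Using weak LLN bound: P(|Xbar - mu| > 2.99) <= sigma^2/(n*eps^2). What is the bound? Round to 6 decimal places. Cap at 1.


bound = min(1, sigma^2/(n*eps^2))
sigma^2 = 6.16^2 = 37.9456
n*eps^2 = 146 * 2.99^2 = 146 * 8.9401 = 1305.2546
sigma^2/(n*eps^2) = 37.9456 / 1305.2546 ≈ 0.02907142

0.029071


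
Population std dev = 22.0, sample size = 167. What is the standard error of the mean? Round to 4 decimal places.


SE = sigma / sqrt(n)
sqrt(167) ≈ 12.922848
SE = 22.0 / 12.922848 ≈ 1.702411

1.7024


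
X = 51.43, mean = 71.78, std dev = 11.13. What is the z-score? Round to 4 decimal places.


z = (X - mu) / sigma
X - mu = 51.43 - 71.78 = -20.35
z = -20.35 / 11.13 = -2035/1113 ≈ -1.828392

-1.8284


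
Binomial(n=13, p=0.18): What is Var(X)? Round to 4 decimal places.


Var = n*p*(1-p) = 13 * 0.18 * 0.82 = 1.9188

1.9188


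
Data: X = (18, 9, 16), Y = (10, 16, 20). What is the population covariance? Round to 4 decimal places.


Cov = (1/n)*sum((xi-xbar)(yi-ybar))
n = 3, xbar = 43/3 ≈ 14.333333, ybar = 46/3 ≈ 15.333333
sum((xi-xbar)(yi-ybar)) = -46/3 ≈ -15.333333
Cov = -15.333333 / 3 = -46/9 ≈ -5.111111

-5.1111


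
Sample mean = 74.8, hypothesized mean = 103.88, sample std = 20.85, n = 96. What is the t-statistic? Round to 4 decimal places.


t = (xbar - mu0) / (s/sqrt(n))
xbar - mu0 = 74.8 - 103.88 = -29.08
sqrt(96) ≈ 9.79795897
s/sqrt(n) = 20.85 / 9.79795897 ≈ 2.12799421
t = -29.08 / 2.12799421 ≈ -13.665451

-13.6655


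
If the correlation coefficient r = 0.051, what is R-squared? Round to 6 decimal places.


R^2 = r^2 = (0.051)^2 = 0.002601

0.002601


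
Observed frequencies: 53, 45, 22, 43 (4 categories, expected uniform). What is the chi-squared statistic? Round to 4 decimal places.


chi2 = sum((O-E)^2/E), E = total/4
total = 163, E = 163/4 = 40.75
(53 - 40.75)^2 / 40.75 = 150.0625 / 40.75 = 2401/652 ≈ 3.682515
(45 - 40.75)^2 / 40.75 = 18.0625 / 40.75 = 289/652 ≈ 0.443252
(22 - 40.75)^2 / 40.75 = 351.5625 / 40.75 = 5625/652 ≈ 8.627301
(43 - 40.75)^2 / 40.75 = 5.0625 / 40.75 = 81/652 ≈ 0.124233
chi2 = 2099/163 ≈ 12.877301

12.8773


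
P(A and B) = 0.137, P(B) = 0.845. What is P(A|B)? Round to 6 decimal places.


P(A|B) = P(A and B) / P(B) = 0.137 / 0.845 = 137/845 ≈ 0.16213018

0.162130


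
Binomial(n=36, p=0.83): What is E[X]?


E[X] = n*p = 36 * 0.83 = 29.88

29.88


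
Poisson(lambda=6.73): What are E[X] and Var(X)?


E[X] = Var(X) = lambda = 6.73

6.73, 6.73


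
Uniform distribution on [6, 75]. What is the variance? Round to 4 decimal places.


Var = (b-a)^2 / 12
(b-a)^2 = (75 - 6)^2 = 4761
Var = 4761/12 = 396.75

396.7500


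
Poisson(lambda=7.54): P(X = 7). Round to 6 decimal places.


P = e^(-lam) * lam^k / k!
e^(-7.54) ≈ 0.0005313976
lam^k = 7.54^7 ≈ 1385477.320734
k! = 7! = 5040
P = 0.0005313976 * 1385477.320734 / 5040 ≈ 0.146079

0.146079


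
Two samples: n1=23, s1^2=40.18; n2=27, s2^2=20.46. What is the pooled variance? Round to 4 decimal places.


sp^2 = ((n1-1)*s1^2 + (n2-1)*s2^2)/(n1+n2-2)
(n1-1)*s1^2 = 22 * 40.18 = 883.96
(n2-1)*s2^2 = 26 * 20.46 = 531.96
numerator = 883.96 + 531.96 = 1415.92
n1+n2-2 = 48
sp^2 = 1415.92 / 48 = 17699/600 ≈ 29.498333

29.4983
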